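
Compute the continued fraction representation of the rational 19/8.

Run the Euclidean algorithm on 19 and 8; the successive quotients are the partial quotients a_0, a_1, ... (each step inverts the fractional part left over by the previous one):
  19 = 2*8 + 3, so a_0 = 2.
  8 = 2*3 + 2, so a_1 = 2.
  3 = 1*2 + 1, so a_2 = 1.
  2 = 2*1 + 0, so a_3 = 2.
The remainder reaches 0 after 4 divisions, so the expansion has 4 partial quotients, read off in order.

[2; 2, 1, 2]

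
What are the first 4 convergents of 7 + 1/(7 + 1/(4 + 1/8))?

7/1, 50/7, 207/29, 1706/239

Using the convergent recurrence p_i = a_i*p_{i-1} + p_{i-2}, q_i = a_i*q_{i-1} + q_{i-2} with p_{-2}=0, p_{-1}=1, q_{-2}=1, q_{-1}=0:
  i=0: a_0=7, p_0 = 7*1 + 0 = 7, q_0 = 7*0 + 1 = 1.
  i=1: a_1=7, p_1 = 7*7 + 1 = 50, q_1 = 7*1 + 0 = 7.
  i=2: a_2=4, p_2 = 4*50 + 7 = 207, q_2 = 4*7 + 1 = 29.
  i=3: a_3=8, p_3 = 8*207 + 50 = 1706, q_3 = 8*29 + 7 = 239.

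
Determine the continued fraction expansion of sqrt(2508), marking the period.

[50; (12, 1, 1, 24, 1, 1, 12, 100)]

Write x_i = (sqrt(2508) + m_i)/d_i with (m_0, d_0) = (0, 1). a_0 = floor(sqrt(2508)) = 50, since 50^2 = 2500 <= 2508 < 2601 = 51^2.
Iterate m_{i+1} = d_i*a_i - m_i, d_{i+1} = (2508 - m_{i+1}^2)/d_i, a_{i+1} = floor((a_0 + m_{i+1})/d_{i+1}):
  m_1 = 1*50 - 0 = 50, d_1 = (2508 - 50^2)/1 = 8/1 = 8, a_1 = floor((50 + 50)/8) = 12.
  m_2 = 8*12 - 50 = 46, d_2 = (2508 - 46^2)/8 = 392/8 = 49, a_2 = floor((50 + 46)/49) = 1.
  m_3 = 49*1 - 46 = 3, d_3 = (2508 - 3^2)/49 = 2499/49 = 51, a_3 = floor((50 + 3)/51) = 1.
  m_4 = 51*1 - 3 = 48, d_4 = (2508 - 48^2)/51 = 204/51 = 4, a_4 = floor((50 + 48)/4) = 24.
  m_5 = 4*24 - 48 = 48, d_5 = (2508 - 48^2)/4 = 204/4 = 51, a_5 = floor((50 + 48)/51) = 1.
  m_6 = 51*1 - 48 = 3, d_6 = (2508 - 3^2)/51 = 2499/51 = 49, a_6 = floor((50 + 3)/49) = 1.
  m_7 = 49*1 - 3 = 46, d_7 = (2508 - 46^2)/49 = 392/49 = 8, a_7 = floor((50 + 46)/8) = 12.
  m_8 = 8*12 - 46 = 50, d_8 = (2508 - 50^2)/8 = 8/8 = 1, a_8 = floor((50 + 50)/1) = 100.
  m_9 = 1*100 - 50 = 50, d_9 = (2508 - 50^2)/1 = 8/1 = 8: (m_9, d_9) = (m_1, d_1) = (50, 8), so from here the quotients repeat a_1, ..., a_8; the period length is 8.
Hence the expansion of sqrt(2508) is a_0 = 50 followed by the repeating block 12, 1, 1, 24, 1, 1, 12, 100 (period 8).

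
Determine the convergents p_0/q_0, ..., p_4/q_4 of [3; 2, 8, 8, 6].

3/1, 7/2, 59/17, 479/138, 2933/845

Using the convergent recurrence p_i = a_i*p_{i-1} + p_{i-2}, q_i = a_i*q_{i-1} + q_{i-2} with p_{-2}=0, p_{-1}=1, q_{-2}=1, q_{-1}=0:
  i=0: a_0=3, p_0 = 3*1 + 0 = 3, q_0 = 3*0 + 1 = 1.
  i=1: a_1=2, p_1 = 2*3 + 1 = 7, q_1 = 2*1 + 0 = 2.
  i=2: a_2=8, p_2 = 8*7 + 3 = 59, q_2 = 8*2 + 1 = 17.
  i=3: a_3=8, p_3 = 8*59 + 7 = 479, q_3 = 8*17 + 2 = 138.
  i=4: a_4=6, p_4 = 6*479 + 59 = 2933, q_4 = 6*138 + 17 = 845.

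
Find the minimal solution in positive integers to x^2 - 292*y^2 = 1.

First expand sqrt(292) as a continued fraction. With x_i = (sqrt(292) + m_i)/d_i and (m_0, d_0) = (0, 1): a_0 = floor(sqrt(292)) = 17, since 17^2 = 289 <= 292 < 324 = 18^2.
Iterate m_{i+1} = d_i*a_i - m_i, d_{i+1} = (292 - m_{i+1}^2)/d_i, a_{i+1} = floor((a_0 + m_{i+1})/d_{i+1}):
  m_1 = 1*17 - 0 = 17, d_1 = (292 - 17^2)/1 = 3/1 = 3, a_1 = floor((17 + 17)/3) = 11.
  m_2 = 3*11 - 17 = 16, d_2 = (292 - 16^2)/3 = 36/3 = 12, a_2 = floor((17 + 16)/12) = 2.
  m_3 = 12*2 - 16 = 8, d_3 = (292 - 8^2)/12 = 228/12 = 19, a_3 = floor((17 + 8)/19) = 1.
  m_4 = 19*1 - 8 = 11, d_4 = (292 - 11^2)/19 = 171/19 = 9, a_4 = floor((17 + 11)/9) = 3.
  m_5 = 9*3 - 11 = 16, d_5 = (292 - 16^2)/9 = 36/9 = 4, a_5 = floor((17 + 16)/4) = 8.
  m_6 = 4*8 - 16 = 16, d_6 = (292 - 16^2)/4 = 36/4 = 9, a_6 = floor((17 + 16)/9) = 3.
  m_7 = 9*3 - 16 = 11, d_7 = (292 - 11^2)/9 = 171/9 = 19, a_7 = floor((17 + 11)/19) = 1.
  m_8 = 19*1 - 11 = 8, d_8 = (292 - 8^2)/19 = 228/19 = 12, a_8 = floor((17 + 8)/12) = 2.
  m_9 = 12*2 - 8 = 16, d_9 = (292 - 16^2)/12 = 36/12 = 3, a_9 = floor((17 + 16)/3) = 11.
  m_10 = 3*11 - 16 = 17, d_10 = (292 - 17^2)/3 = 3/3 = 1, a_10 = floor((17 + 17)/1) = 34.
  m_11 = 1*34 - 17 = 17, d_11 = (292 - 17^2)/1 = 3/1 = 3: (m_11, d_11) = (m_1, d_1) = (17, 3), so from here the quotients repeat a_1, ..., a_10; the period length is 10.
So sqrt(292) = [17; (11, 2, 1, 3, 8, 3, 1, 2, 11, 34)] with period length k = 10.
k is even, so the fundamental solution of x^2 - 292y^2 = 1 is (p_{k-1}, q_{k-1}) = (p_9, q_9); compute convergents through index 9.
Convergents (p_i = a_i*p_{i-1} + p_{i-2}, q_i = a_i*q_{i-1} + q_{i-2} with p_{-2}=0, p_{-1}=1, q_{-2}=1, q_{-1}=0):
  i=0: a_0=17, p_0 = 17*1 + 0 = 17, q_0 = 17*0 + 1 = 1.
  i=1: a_1=11, p_1 = 11*17 + 1 = 188, q_1 = 11*1 + 0 = 11.
  i=2: a_2=2, p_2 = 2*188 + 17 = 393, q_2 = 2*11 + 1 = 23.
  i=3: a_3=1, p_3 = 1*393 + 188 = 581, q_3 = 1*23 + 11 = 34.
  i=4: a_4=3, p_4 = 3*581 + 393 = 2136, q_4 = 3*34 + 23 = 125.
  i=5: a_5=8, p_5 = 8*2136 + 581 = 17669, q_5 = 8*125 + 34 = 1034.
  i=6: a_6=3, p_6 = 3*17669 + 2136 = 55143, q_6 = 3*1034 + 125 = 3227.
  i=7: a_7=1, p_7 = 1*55143 + 17669 = 72812, q_7 = 1*3227 + 1034 = 4261.
  i=8: a_8=2, p_8 = 2*72812 + 55143 = 200767, q_8 = 2*4261 + 3227 = 11749.
  i=9: a_9=11, p_9 = 11*200767 + 72812 = 2281249, q_9 = 11*11749 + 4261 = 133500.
Check: 2281249^2 - 292*133500^2 = 5204097000001 - 5204097000000 = 1, so (x, y) = (2281249, 133500) solves the equation, and by the theorem it is the least positive solution.

(x, y) = (2281249, 133500)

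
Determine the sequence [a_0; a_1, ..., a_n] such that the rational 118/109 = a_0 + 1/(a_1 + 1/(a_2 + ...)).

Run the Euclidean algorithm on 118 and 109; the successive quotients are the partial quotients a_0, a_1, ... (each step inverts the fractional part left over by the previous one):
  118 = 1*109 + 9, so a_0 = 1.
  109 = 12*9 + 1, so a_1 = 12.
  9 = 9*1 + 0, so a_2 = 9.
The remainder reaches 0 after 3 divisions, so the expansion has 3 partial quotients, read off in order.

[1; 12, 9]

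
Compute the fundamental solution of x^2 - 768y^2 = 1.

(x, y) = (18817, 679)

First expand sqrt(768) as a continued fraction. With x_i = (sqrt(768) + m_i)/d_i and (m_0, d_0) = (0, 1): a_0 = floor(sqrt(768)) = 27, since 27^2 = 729 <= 768 < 784 = 28^2.
Iterate m_{i+1} = d_i*a_i - m_i, d_{i+1} = (768 - m_{i+1}^2)/d_i, a_{i+1} = floor((a_0 + m_{i+1})/d_{i+1}):
  m_1 = 1*27 - 0 = 27, d_1 = (768 - 27^2)/1 = 39/1 = 39, a_1 = floor((27 + 27)/39) = 1.
  m_2 = 39*1 - 27 = 12, d_2 = (768 - 12^2)/39 = 624/39 = 16, a_2 = floor((27 + 12)/16) = 2.
  m_3 = 16*2 - 12 = 20, d_3 = (768 - 20^2)/16 = 368/16 = 23, a_3 = floor((27 + 20)/23) = 2.
  m_4 = 23*2 - 20 = 26, d_4 = (768 - 26^2)/23 = 92/23 = 4, a_4 = floor((27 + 26)/4) = 13.
  m_5 = 4*13 - 26 = 26, d_5 = (768 - 26^2)/4 = 92/4 = 23, a_5 = floor((27 + 26)/23) = 2.
  m_6 = 23*2 - 26 = 20, d_6 = (768 - 20^2)/23 = 368/23 = 16, a_6 = floor((27 + 20)/16) = 2.
  m_7 = 16*2 - 20 = 12, d_7 = (768 - 12^2)/16 = 624/16 = 39, a_7 = floor((27 + 12)/39) = 1.
  m_8 = 39*1 - 12 = 27, d_8 = (768 - 27^2)/39 = 39/39 = 1, a_8 = floor((27 + 27)/1) = 54.
  m_9 = 1*54 - 27 = 27, d_9 = (768 - 27^2)/1 = 39/1 = 39: (m_9, d_9) = (m_1, d_1) = (27, 39), so from here the quotients repeat a_1, ..., a_8; the period length is 8.
So sqrt(768) = [27; (1, 2, 2, 13, 2, 2, 1, 54)] with period length k = 8.
k is even, so the fundamental solution of x^2 - 768y^2 = 1 is (p_{k-1}, q_{k-1}) = (p_7, q_7); compute convergents through index 7.
Convergents (p_i = a_i*p_{i-1} + p_{i-2}, q_i = a_i*q_{i-1} + q_{i-2} with p_{-2}=0, p_{-1}=1, q_{-2}=1, q_{-1}=0):
  i=0: a_0=27, p_0 = 27*1 + 0 = 27, q_0 = 27*0 + 1 = 1.
  i=1: a_1=1, p_1 = 1*27 + 1 = 28, q_1 = 1*1 + 0 = 1.
  i=2: a_2=2, p_2 = 2*28 + 27 = 83, q_2 = 2*1 + 1 = 3.
  i=3: a_3=2, p_3 = 2*83 + 28 = 194, q_3 = 2*3 + 1 = 7.
  i=4: a_4=13, p_4 = 13*194 + 83 = 2605, q_4 = 13*7 + 3 = 94.
  i=5: a_5=2, p_5 = 2*2605 + 194 = 5404, q_5 = 2*94 + 7 = 195.
  i=6: a_6=2, p_6 = 2*5404 + 2605 = 13413, q_6 = 2*195 + 94 = 484.
  i=7: a_7=1, p_7 = 1*13413 + 5404 = 18817, q_7 = 1*484 + 195 = 679.
Check: 18817^2 - 768*679^2 = 354079489 - 354079488 = 1, so (x, y) = (18817, 679) solves the equation, and by the theorem it is the least positive solution.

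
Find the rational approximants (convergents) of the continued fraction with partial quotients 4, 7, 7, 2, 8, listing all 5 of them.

4/1, 29/7, 207/50, 443/107, 3751/906

Using the convergent recurrence p_i = a_i*p_{i-1} + p_{i-2}, q_i = a_i*q_{i-1} + q_{i-2} with p_{-2}=0, p_{-1}=1, q_{-2}=1, q_{-1}=0:
  i=0: a_0=4, p_0 = 4*1 + 0 = 4, q_0 = 4*0 + 1 = 1.
  i=1: a_1=7, p_1 = 7*4 + 1 = 29, q_1 = 7*1 + 0 = 7.
  i=2: a_2=7, p_2 = 7*29 + 4 = 207, q_2 = 7*7 + 1 = 50.
  i=3: a_3=2, p_3 = 2*207 + 29 = 443, q_3 = 2*50 + 7 = 107.
  i=4: a_4=8, p_4 = 8*443 + 207 = 3751, q_4 = 8*107 + 50 = 906.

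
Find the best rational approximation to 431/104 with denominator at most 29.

Expand x = 431/104 as a continued fraction with the Euclidean algorithm:
  431 = 4*104 + 15, so a_0 = 4.
  104 = 6*15 + 14, so a_1 = 6.
  15 = 1*14 + 1, so a_2 = 1.
  14 = 14*1 + 0, so a_3 = 14.
so x = [4; 6, 1, 14].
Convergents (p_i = a_i*p_{i-1} + p_{i-2}, q_i = a_i*q_{i-1} + q_{i-2} with p_{-2}=0, p_{-1}=1, q_{-2}=1, q_{-1}=0), until the denominator exceeds 29:
  i=0: a_0=4, p_0 = 4*1 + 0 = 4, q_0 = 4*0 + 1 = 1.
  i=1: a_1=6, p_1 = 6*4 + 1 = 25, q_1 = 6*1 + 0 = 6.
  i=2: a_2=1, p_2 = 1*25 + 4 = 29, q_2 = 1*6 + 1 = 7.
  i=3: a_3=14, p_3 = 14*29 + 25 = 431, q_3 = 14*7 + 6 = 104.
q_3 = 104 > 29, so the last convergent with denominator <= 29 is p_2/q_2 = 29/7.
The closest fraction with denominator <= 29 is either p_2/q_2 or the intermediate fraction (k*p_2 + p_1)/(k*q_2 + q_1) with the largest k >= 1 whose denominator stays <= 29; these approach x as k grows, and every other convergent or intermediate fraction in range is farther away.
Largest k: floor((29 - q_1)/q_2) = floor((29 - 6)/7) = 3.
That gives (3*29 + 25)/(3*7 + 6) = 112/27.
Compare the errors: |x - 29/7| = |431*7 - 29*104|/(104*7) = 1/728, and |x - 112/27| = |431*27 - 112*104|/(104*27) = 11/2808.
Cross-multiplying, 1*2808 = 2808 < 8008 = 11*728, so 1/728 is smaller: the convergent 29/7 is closer to x than 112/27.

29/7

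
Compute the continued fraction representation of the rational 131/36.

Run the Euclidean algorithm on 131 and 36; the successive quotients are the partial quotients a_0, a_1, ... (each step inverts the fractional part left over by the previous one):
  131 = 3*36 + 23, so a_0 = 3.
  36 = 1*23 + 13, so a_1 = 1.
  23 = 1*13 + 10, so a_2 = 1.
  13 = 1*10 + 3, so a_3 = 1.
  10 = 3*3 + 1, so a_4 = 3.
  3 = 3*1 + 0, so a_5 = 3.
The remainder reaches 0 after 6 divisions, so the expansion has 6 partial quotients, read off in order.

[3; 1, 1, 1, 3, 3]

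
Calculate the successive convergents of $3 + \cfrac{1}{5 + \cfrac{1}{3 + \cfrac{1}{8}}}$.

Using the convergent recurrence p_i = a_i*p_{i-1} + p_{i-2}, q_i = a_i*q_{i-1} + q_{i-2} with p_{-2}=0, p_{-1}=1, q_{-2}=1, q_{-1}=0:
  i=0: a_0=3, p_0 = 3*1 + 0 = 3, q_0 = 3*0 + 1 = 1.
  i=1: a_1=5, p_1 = 5*3 + 1 = 16, q_1 = 5*1 + 0 = 5.
  i=2: a_2=3, p_2 = 3*16 + 3 = 51, q_2 = 3*5 + 1 = 16.
  i=3: a_3=8, p_3 = 8*51 + 16 = 424, q_3 = 8*16 + 5 = 133.

3/1, 16/5, 51/16, 424/133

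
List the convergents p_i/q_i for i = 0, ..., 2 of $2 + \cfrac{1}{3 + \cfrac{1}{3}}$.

2/1, 7/3, 23/10

Using the convergent recurrence p_i = a_i*p_{i-1} + p_{i-2}, q_i = a_i*q_{i-1} + q_{i-2} with p_{-2}=0, p_{-1}=1, q_{-2}=1, q_{-1}=0:
  i=0: a_0=2, p_0 = 2*1 + 0 = 2, q_0 = 2*0 + 1 = 1.
  i=1: a_1=3, p_1 = 3*2 + 1 = 7, q_1 = 3*1 + 0 = 3.
  i=2: a_2=3, p_2 = 3*7 + 2 = 23, q_2 = 3*3 + 1 = 10.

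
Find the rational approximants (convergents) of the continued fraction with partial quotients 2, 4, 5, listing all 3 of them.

Using the convergent recurrence p_i = a_i*p_{i-1} + p_{i-2}, q_i = a_i*q_{i-1} + q_{i-2} with p_{-2}=0, p_{-1}=1, q_{-2}=1, q_{-1}=0:
  i=0: a_0=2, p_0 = 2*1 + 0 = 2, q_0 = 2*0 + 1 = 1.
  i=1: a_1=4, p_1 = 4*2 + 1 = 9, q_1 = 4*1 + 0 = 4.
  i=2: a_2=5, p_2 = 5*9 + 2 = 47, q_2 = 5*4 + 1 = 21.

2/1, 9/4, 47/21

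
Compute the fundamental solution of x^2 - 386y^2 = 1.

First expand sqrt(386) as a continued fraction. With x_i = (sqrt(386) + m_i)/d_i and (m_0, d_0) = (0, 1): a_0 = floor(sqrt(386)) = 19, since 19^2 = 361 <= 386 < 400 = 20^2.
Iterate m_{i+1} = d_i*a_i - m_i, d_{i+1} = (386 - m_{i+1}^2)/d_i, a_{i+1} = floor((a_0 + m_{i+1})/d_{i+1}):
  m_1 = 1*19 - 0 = 19, d_1 = (386 - 19^2)/1 = 25/1 = 25, a_1 = floor((19 + 19)/25) = 1.
  m_2 = 25*1 - 19 = 6, d_2 = (386 - 6^2)/25 = 350/25 = 14, a_2 = floor((19 + 6)/14) = 1.
  m_3 = 14*1 - 6 = 8, d_3 = (386 - 8^2)/14 = 322/14 = 23, a_3 = floor((19 + 8)/23) = 1.
  m_4 = 23*1 - 8 = 15, d_4 = (386 - 15^2)/23 = 161/23 = 7, a_4 = floor((19 + 15)/7) = 4.
  m_5 = 7*4 - 15 = 13, d_5 = (386 - 13^2)/7 = 217/7 = 31, a_5 = floor((19 + 13)/31) = 1.
  m_6 = 31*1 - 13 = 18, d_6 = (386 - 18^2)/31 = 62/31 = 2, a_6 = floor((19 + 18)/2) = 18.
  m_7 = 2*18 - 18 = 18, d_7 = (386 - 18^2)/2 = 62/2 = 31, a_7 = floor((19 + 18)/31) = 1.
  m_8 = 31*1 - 18 = 13, d_8 = (386 - 13^2)/31 = 217/31 = 7, a_8 = floor((19 + 13)/7) = 4.
  m_9 = 7*4 - 13 = 15, d_9 = (386 - 15^2)/7 = 161/7 = 23, a_9 = floor((19 + 15)/23) = 1.
  m_10 = 23*1 - 15 = 8, d_10 = (386 - 8^2)/23 = 322/23 = 14, a_10 = floor((19 + 8)/14) = 1.
  m_11 = 14*1 - 8 = 6, d_11 = (386 - 6^2)/14 = 350/14 = 25, a_11 = floor((19 + 6)/25) = 1.
  m_12 = 25*1 - 6 = 19, d_12 = (386 - 19^2)/25 = 25/25 = 1, a_12 = floor((19 + 19)/1) = 38.
  m_13 = 1*38 - 19 = 19, d_13 = (386 - 19^2)/1 = 25/1 = 25: (m_13, d_13) = (m_1, d_1) = (19, 25), so from here the quotients repeat a_1, ..., a_12; the period length is 12.
So sqrt(386) = [19; (1, 1, 1, 4, 1, 18, 1, 4, 1, 1, 1, 38)] with period length k = 12.
k is even, so the fundamental solution of x^2 - 386y^2 = 1 is (p_{k-1}, q_{k-1}) = (p_11, q_11); compute convergents through index 11.
Convergents (p_i = a_i*p_{i-1} + p_{i-2}, q_i = a_i*q_{i-1} + q_{i-2} with p_{-2}=0, p_{-1}=1, q_{-2}=1, q_{-1}=0):
  i=0: a_0=19, p_0 = 19*1 + 0 = 19, q_0 = 19*0 + 1 = 1.
  i=1: a_1=1, p_1 = 1*19 + 1 = 20, q_1 = 1*1 + 0 = 1.
  i=2: a_2=1, p_2 = 1*20 + 19 = 39, q_2 = 1*1 + 1 = 2.
  i=3: a_3=1, p_3 = 1*39 + 20 = 59, q_3 = 1*2 + 1 = 3.
  i=4: a_4=4, p_4 = 4*59 + 39 = 275, q_4 = 4*3 + 2 = 14.
  i=5: a_5=1, p_5 = 1*275 + 59 = 334, q_5 = 1*14 + 3 = 17.
  i=6: a_6=18, p_6 = 18*334 + 275 = 6287, q_6 = 18*17 + 14 = 320.
  i=7: a_7=1, p_7 = 1*6287 + 334 = 6621, q_7 = 1*320 + 17 = 337.
  i=8: a_8=4, p_8 = 4*6621 + 6287 = 32771, q_8 = 4*337 + 320 = 1668.
  i=9: a_9=1, p_9 = 1*32771 + 6621 = 39392, q_9 = 1*1668 + 337 = 2005.
  i=10: a_10=1, p_10 = 1*39392 + 32771 = 72163, q_10 = 1*2005 + 1668 = 3673.
  i=11: a_11=1, p_11 = 1*72163 + 39392 = 111555, q_11 = 1*3673 + 2005 = 5678.
Check: 111555^2 - 386*5678^2 = 12444518025 - 12444518024 = 1, so (x, y) = (111555, 5678) solves the equation, and by the theorem it is the least positive solution.

(x, y) = (111555, 5678)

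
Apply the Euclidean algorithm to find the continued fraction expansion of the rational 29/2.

Run the Euclidean algorithm on 29 and 2; the successive quotients are the partial quotients a_0, a_1, ... (each step inverts the fractional part left over by the previous one):
  29 = 14*2 + 1, so a_0 = 14.
  2 = 2*1 + 0, so a_1 = 2.
The remainder reaches 0 after 2 divisions, so the expansion has 2 partial quotients, read off in order.

[14; 2]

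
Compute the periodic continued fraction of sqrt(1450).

Write x_i = (sqrt(1450) + m_i)/d_i with (m_0, d_0) = (0, 1). a_0 = floor(sqrt(1450)) = 38, since 38^2 = 1444 <= 1450 < 1521 = 39^2.
Iterate m_{i+1} = d_i*a_i - m_i, d_{i+1} = (1450 - m_{i+1}^2)/d_i, a_{i+1} = floor((a_0 + m_{i+1})/d_{i+1}):
  m_1 = 1*38 - 0 = 38, d_1 = (1450 - 38^2)/1 = 6/1 = 6, a_1 = floor((38 + 38)/6) = 12.
  m_2 = 6*12 - 38 = 34, d_2 = (1450 - 34^2)/6 = 294/6 = 49, a_2 = floor((38 + 34)/49) = 1.
  m_3 = 49*1 - 34 = 15, d_3 = (1450 - 15^2)/49 = 1225/49 = 25, a_3 = floor((38 + 15)/25) = 2.
  m_4 = 25*2 - 15 = 35, d_4 = (1450 - 35^2)/25 = 225/25 = 9, a_4 = floor((38 + 35)/9) = 8.
  m_5 = 9*8 - 35 = 37, d_5 = (1450 - 37^2)/9 = 81/9 = 9, a_5 = floor((38 + 37)/9) = 8.
  m_6 = 9*8 - 37 = 35, d_6 = (1450 - 35^2)/9 = 225/9 = 25, a_6 = floor((38 + 35)/25) = 2.
  m_7 = 25*2 - 35 = 15, d_7 = (1450 - 15^2)/25 = 1225/25 = 49, a_7 = floor((38 + 15)/49) = 1.
  m_8 = 49*1 - 15 = 34, d_8 = (1450 - 34^2)/49 = 294/49 = 6, a_8 = floor((38 + 34)/6) = 12.
  m_9 = 6*12 - 34 = 38, d_9 = (1450 - 38^2)/6 = 6/6 = 1, a_9 = floor((38 + 38)/1) = 76.
  m_10 = 1*76 - 38 = 38, d_10 = (1450 - 38^2)/1 = 6/1 = 6: (m_10, d_10) = (m_1, d_1) = (38, 6), so from here the quotients repeat a_1, ..., a_9; the period length is 9.
Hence the expansion of sqrt(1450) is a_0 = 38 followed by the repeating block 12, 1, 2, 8, 8, 2, 1, 12, 76 (period 9).

[38; (12, 1, 2, 8, 8, 2, 1, 12, 76)]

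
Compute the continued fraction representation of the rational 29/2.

[14; 2]

Run the Euclidean algorithm on 29 and 2; the successive quotients are the partial quotients a_0, a_1, ... (each step inverts the fractional part left over by the previous one):
  29 = 14*2 + 1, so a_0 = 14.
  2 = 2*1 + 0, so a_1 = 2.
The remainder reaches 0 after 2 divisions, so the expansion has 2 partial quotients, read off in order.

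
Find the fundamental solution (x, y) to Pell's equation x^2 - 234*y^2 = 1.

First expand sqrt(234) as a continued fraction. With x_i = (sqrt(234) + m_i)/d_i and (m_0, d_0) = (0, 1): a_0 = floor(sqrt(234)) = 15, since 15^2 = 225 <= 234 < 256 = 16^2.
Iterate m_{i+1} = d_i*a_i - m_i, d_{i+1} = (234 - m_{i+1}^2)/d_i, a_{i+1} = floor((a_0 + m_{i+1})/d_{i+1}):
  m_1 = 1*15 - 0 = 15, d_1 = (234 - 15^2)/1 = 9/1 = 9, a_1 = floor((15 + 15)/9) = 3.
  m_2 = 9*3 - 15 = 12, d_2 = (234 - 12^2)/9 = 90/9 = 10, a_2 = floor((15 + 12)/10) = 2.
  m_3 = 10*2 - 12 = 8, d_3 = (234 - 8^2)/10 = 170/10 = 17, a_3 = floor((15 + 8)/17) = 1.
  m_4 = 17*1 - 8 = 9, d_4 = (234 - 9^2)/17 = 153/17 = 9, a_4 = floor((15 + 9)/9) = 2.
  m_5 = 9*2 - 9 = 9, d_5 = (234 - 9^2)/9 = 153/9 = 17, a_5 = floor((15 + 9)/17) = 1.
  m_6 = 17*1 - 9 = 8, d_6 = (234 - 8^2)/17 = 170/17 = 10, a_6 = floor((15 + 8)/10) = 2.
  m_7 = 10*2 - 8 = 12, d_7 = (234 - 12^2)/10 = 90/10 = 9, a_7 = floor((15 + 12)/9) = 3.
  m_8 = 9*3 - 12 = 15, d_8 = (234 - 15^2)/9 = 9/9 = 1, a_8 = floor((15 + 15)/1) = 30.
  m_9 = 1*30 - 15 = 15, d_9 = (234 - 15^2)/1 = 9/1 = 9: (m_9, d_9) = (m_1, d_1) = (15, 9), so from here the quotients repeat a_1, ..., a_8; the period length is 8.
So sqrt(234) = [15; (3, 2, 1, 2, 1, 2, 3, 30)] with period length k = 8.
k is even, so the fundamental solution of x^2 - 234y^2 = 1 is (p_{k-1}, q_{k-1}) = (p_7, q_7); compute convergents through index 7.
Convergents (p_i = a_i*p_{i-1} + p_{i-2}, q_i = a_i*q_{i-1} + q_{i-2} with p_{-2}=0, p_{-1}=1, q_{-2}=1, q_{-1}=0):
  i=0: a_0=15, p_0 = 15*1 + 0 = 15, q_0 = 15*0 + 1 = 1.
  i=1: a_1=3, p_1 = 3*15 + 1 = 46, q_1 = 3*1 + 0 = 3.
  i=2: a_2=2, p_2 = 2*46 + 15 = 107, q_2 = 2*3 + 1 = 7.
  i=3: a_3=1, p_3 = 1*107 + 46 = 153, q_3 = 1*7 + 3 = 10.
  i=4: a_4=2, p_4 = 2*153 + 107 = 413, q_4 = 2*10 + 7 = 27.
  i=5: a_5=1, p_5 = 1*413 + 153 = 566, q_5 = 1*27 + 10 = 37.
  i=6: a_6=2, p_6 = 2*566 + 413 = 1545, q_6 = 2*37 + 27 = 101.
  i=7: a_7=3, p_7 = 3*1545 + 566 = 5201, q_7 = 3*101 + 37 = 340.
Check: 5201^2 - 234*340^2 = 27050401 - 27050400 = 1, so (x, y) = (5201, 340) solves the equation, and by the theorem it is the least positive solution.

(x, y) = (5201, 340)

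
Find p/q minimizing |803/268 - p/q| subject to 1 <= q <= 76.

Expand x = 803/268 as a continued fraction with the Euclidean algorithm:
  803 = 2*268 + 267, so a_0 = 2.
  268 = 1*267 + 1, so a_1 = 1.
  267 = 267*1 + 0, so a_2 = 267.
so x = [2; 1, 267].
Convergents (p_i = a_i*p_{i-1} + p_{i-2}, q_i = a_i*q_{i-1} + q_{i-2} with p_{-2}=0, p_{-1}=1, q_{-2}=1, q_{-1}=0), until the denominator exceeds 76:
  i=0: a_0=2, p_0 = 2*1 + 0 = 2, q_0 = 2*0 + 1 = 1.
  i=1: a_1=1, p_1 = 1*2 + 1 = 3, q_1 = 1*1 + 0 = 1.
  i=2: a_2=267, p_2 = 267*3 + 2 = 803, q_2 = 267*1 + 1 = 268.
q_2 = 268 > 76, so the last convergent with denominator <= 76 is p_1/q_1 = 3/1.
The closest fraction with denominator <= 76 is either p_1/q_1 or the intermediate fraction (k*p_1 + p_0)/(k*q_1 + q_0) with the largest k >= 1 whose denominator stays <= 76; these approach x as k grows, and every other convergent or intermediate fraction in range is farther away.
Largest k: floor((76 - q_0)/q_1) = floor((76 - 1)/1) = 75.
That gives (75*3 + 2)/(75*1 + 1) = 227/76.
Compare the errors: |x - 3/1| = |803*1 - 3*268|/(268*1) = 1/268, and |x - 227/76| = |803*76 - 227*268|/(268*76) = 192/20368.
Cross-multiplying, 1*20368 = 20368 < 51456 = 192*268, so 1/268 is smaller: the convergent 3/1 is closer to x than 227/76.

3/1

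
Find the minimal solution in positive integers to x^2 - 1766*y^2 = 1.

(x, y) = (1765, 42)

First expand sqrt(1766) as a continued fraction. With x_i = (sqrt(1766) + m_i)/d_i and (m_0, d_0) = (0, 1): a_0 = floor(sqrt(1766)) = 42, since 42^2 = 1764 <= 1766 < 1849 = 43^2.
Iterate m_{i+1} = d_i*a_i - m_i, d_{i+1} = (1766 - m_{i+1}^2)/d_i, a_{i+1} = floor((a_0 + m_{i+1})/d_{i+1}):
  m_1 = 1*42 - 0 = 42, d_1 = (1766 - 42^2)/1 = 2/1 = 2, a_1 = floor((42 + 42)/2) = 42.
  m_2 = 2*42 - 42 = 42, d_2 = (1766 - 42^2)/2 = 2/2 = 1, a_2 = floor((42 + 42)/1) = 84.
  m_3 = 1*84 - 42 = 42, d_3 = (1766 - 42^2)/1 = 2/1 = 2: (m_3, d_3) = (m_1, d_1) = (42, 2), so from here the quotients repeat a_1, a_2; the period length is 2.
So sqrt(1766) = [42; (42, 84)] with period length k = 2.
k is even, so the fundamental solution of x^2 - 1766y^2 = 1 is (p_{k-1}, q_{k-1}) = (p_1, q_1); compute convergents through index 1.
Convergents (p_i = a_i*p_{i-1} + p_{i-2}, q_i = a_i*q_{i-1} + q_{i-2} with p_{-2}=0, p_{-1}=1, q_{-2}=1, q_{-1}=0):
  i=0: a_0=42, p_0 = 42*1 + 0 = 42, q_0 = 42*0 + 1 = 1.
  i=1: a_1=42, p_1 = 42*42 + 1 = 1765, q_1 = 42*1 + 0 = 42.
Check: 1765^2 - 1766*42^2 = 3115225 - 3115224 = 1, so (x, y) = (1765, 42) solves the equation, and by the theorem it is the least positive solution.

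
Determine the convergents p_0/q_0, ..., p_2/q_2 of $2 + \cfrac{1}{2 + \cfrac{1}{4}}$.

Using the convergent recurrence p_i = a_i*p_{i-1} + p_{i-2}, q_i = a_i*q_{i-1} + q_{i-2} with p_{-2}=0, p_{-1}=1, q_{-2}=1, q_{-1}=0:
  i=0: a_0=2, p_0 = 2*1 + 0 = 2, q_0 = 2*0 + 1 = 1.
  i=1: a_1=2, p_1 = 2*2 + 1 = 5, q_1 = 2*1 + 0 = 2.
  i=2: a_2=4, p_2 = 4*5 + 2 = 22, q_2 = 4*2 + 1 = 9.

2/1, 5/2, 22/9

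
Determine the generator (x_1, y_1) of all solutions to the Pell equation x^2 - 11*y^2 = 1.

First expand sqrt(11) as a continued fraction. With x_i = (sqrt(11) + m_i)/d_i and (m_0, d_0) = (0, 1): a_0 = floor(sqrt(11)) = 3, since 3^2 = 9 <= 11 < 16 = 4^2.
Iterate m_{i+1} = d_i*a_i - m_i, d_{i+1} = (11 - m_{i+1}^2)/d_i, a_{i+1} = floor((a_0 + m_{i+1})/d_{i+1}):
  m_1 = 1*3 - 0 = 3, d_1 = (11 - 3^2)/1 = 2/1 = 2, a_1 = floor((3 + 3)/2) = 3.
  m_2 = 2*3 - 3 = 3, d_2 = (11 - 3^2)/2 = 2/2 = 1, a_2 = floor((3 + 3)/1) = 6.
  m_3 = 1*6 - 3 = 3, d_3 = (11 - 3^2)/1 = 2/1 = 2: (m_3, d_3) = (m_1, d_1) = (3, 2), so from here the quotients repeat a_1, a_2; the period length is 2.
So sqrt(11) = [3; (3, 6)] with period length k = 2.
k is even, so the fundamental solution of x^2 - 11y^2 = 1 is (p_{k-1}, q_{k-1}) = (p_1, q_1); compute convergents through index 1.
Convergents (p_i = a_i*p_{i-1} + p_{i-2}, q_i = a_i*q_{i-1} + q_{i-2} with p_{-2}=0, p_{-1}=1, q_{-2}=1, q_{-1}=0):
  i=0: a_0=3, p_0 = 3*1 + 0 = 3, q_0 = 3*0 + 1 = 1.
  i=1: a_1=3, p_1 = 3*3 + 1 = 10, q_1 = 3*1 + 0 = 3.
Check: 10^2 - 11*3^2 = 100 - 99 = 1, so (x, y) = (10, 3) solves the equation, and by the theorem it is the least positive solution.

(x, y) = (10, 3)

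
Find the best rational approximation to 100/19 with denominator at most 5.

21/4

Expand x = 100/19 as a continued fraction with the Euclidean algorithm:
  100 = 5*19 + 5, so a_0 = 5.
  19 = 3*5 + 4, so a_1 = 3.
  5 = 1*4 + 1, so a_2 = 1.
  4 = 4*1 + 0, so a_3 = 4.
so x = [5; 3, 1, 4].
Convergents (p_i = a_i*p_{i-1} + p_{i-2}, q_i = a_i*q_{i-1} + q_{i-2} with p_{-2}=0, p_{-1}=1, q_{-2}=1, q_{-1}=0), until the denominator exceeds 5:
  i=0: a_0=5, p_0 = 5*1 + 0 = 5, q_0 = 5*0 + 1 = 1.
  i=1: a_1=3, p_1 = 3*5 + 1 = 16, q_1 = 3*1 + 0 = 3.
  i=2: a_2=1, p_2 = 1*16 + 5 = 21, q_2 = 1*3 + 1 = 4.
  i=3: a_3=4, p_3 = 4*21 + 16 = 100, q_3 = 4*4 + 3 = 19.
q_3 = 19 > 5, so the last convergent with denominator <= 5 is p_2/q_2 = 21/4.
The closest fraction with denominator <= 5 is either p_2/q_2 or the intermediate fraction (k*p_2 + p_1)/(k*q_2 + q_1) with the largest k >= 1 whose denominator stays <= 5; these approach x as k grows, and every other convergent or intermediate fraction in range is farther away.
Largest k: floor((5 - q_1)/q_2) = floor((5 - 3)/4) = 0.
Since k = 0, no intermediate fraction beyond p_2/q_2 has denominator <= 5, so the convergent 21/4 is the closest (its error is |100*4 - 21*19|/(19*4) = 1/76).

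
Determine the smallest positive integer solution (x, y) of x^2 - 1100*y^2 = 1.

First expand sqrt(1100) as a continued fraction. With x_i = (sqrt(1100) + m_i)/d_i and (m_0, d_0) = (0, 1): a_0 = floor(sqrt(1100)) = 33, since 33^2 = 1089 <= 1100 < 1156 = 34^2.
Iterate m_{i+1} = d_i*a_i - m_i, d_{i+1} = (1100 - m_{i+1}^2)/d_i, a_{i+1} = floor((a_0 + m_{i+1})/d_{i+1}):
  m_1 = 1*33 - 0 = 33, d_1 = (1100 - 33^2)/1 = 11/1 = 11, a_1 = floor((33 + 33)/11) = 6.
  m_2 = 11*6 - 33 = 33, d_2 = (1100 - 33^2)/11 = 11/11 = 1, a_2 = floor((33 + 33)/1) = 66.
  m_3 = 1*66 - 33 = 33, d_3 = (1100 - 33^2)/1 = 11/1 = 11: (m_3, d_3) = (m_1, d_1) = (33, 11), so from here the quotients repeat a_1, a_2; the period length is 2.
So sqrt(1100) = [33; (6, 66)] with period length k = 2.
k is even, so the fundamental solution of x^2 - 1100y^2 = 1 is (p_{k-1}, q_{k-1}) = (p_1, q_1); compute convergents through index 1.
Convergents (p_i = a_i*p_{i-1} + p_{i-2}, q_i = a_i*q_{i-1} + q_{i-2} with p_{-2}=0, p_{-1}=1, q_{-2}=1, q_{-1}=0):
  i=0: a_0=33, p_0 = 33*1 + 0 = 33, q_0 = 33*0 + 1 = 1.
  i=1: a_1=6, p_1 = 6*33 + 1 = 199, q_1 = 6*1 + 0 = 6.
Check: 199^2 - 1100*6^2 = 39601 - 39600 = 1, so (x, y) = (199, 6) solves the equation, and by the theorem it is the least positive solution.

(x, y) = (199, 6)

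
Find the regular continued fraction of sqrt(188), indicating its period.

[13; (1, 2, 2, 6, 2, 2, 1, 26)]

Write x_i = (sqrt(188) + m_i)/d_i with (m_0, d_0) = (0, 1). a_0 = floor(sqrt(188)) = 13, since 13^2 = 169 <= 188 < 196 = 14^2.
Iterate m_{i+1} = d_i*a_i - m_i, d_{i+1} = (188 - m_{i+1}^2)/d_i, a_{i+1} = floor((a_0 + m_{i+1})/d_{i+1}):
  m_1 = 1*13 - 0 = 13, d_1 = (188 - 13^2)/1 = 19/1 = 19, a_1 = floor((13 + 13)/19) = 1.
  m_2 = 19*1 - 13 = 6, d_2 = (188 - 6^2)/19 = 152/19 = 8, a_2 = floor((13 + 6)/8) = 2.
  m_3 = 8*2 - 6 = 10, d_3 = (188 - 10^2)/8 = 88/8 = 11, a_3 = floor((13 + 10)/11) = 2.
  m_4 = 11*2 - 10 = 12, d_4 = (188 - 12^2)/11 = 44/11 = 4, a_4 = floor((13 + 12)/4) = 6.
  m_5 = 4*6 - 12 = 12, d_5 = (188 - 12^2)/4 = 44/4 = 11, a_5 = floor((13 + 12)/11) = 2.
  m_6 = 11*2 - 12 = 10, d_6 = (188 - 10^2)/11 = 88/11 = 8, a_6 = floor((13 + 10)/8) = 2.
  m_7 = 8*2 - 10 = 6, d_7 = (188 - 6^2)/8 = 152/8 = 19, a_7 = floor((13 + 6)/19) = 1.
  m_8 = 19*1 - 6 = 13, d_8 = (188 - 13^2)/19 = 19/19 = 1, a_8 = floor((13 + 13)/1) = 26.
  m_9 = 1*26 - 13 = 13, d_9 = (188 - 13^2)/1 = 19/1 = 19: (m_9, d_9) = (m_1, d_1) = (13, 19), so from here the quotients repeat a_1, ..., a_8; the period length is 8.
Hence the expansion of sqrt(188) is a_0 = 13 followed by the repeating block 1, 2, 2, 6, 2, 2, 1, 26 (period 8).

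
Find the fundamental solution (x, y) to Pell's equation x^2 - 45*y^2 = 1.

(x, y) = (161, 24)

First expand sqrt(45) as a continued fraction. With x_i = (sqrt(45) + m_i)/d_i and (m_0, d_0) = (0, 1): a_0 = floor(sqrt(45)) = 6, since 6^2 = 36 <= 45 < 49 = 7^2.
Iterate m_{i+1} = d_i*a_i - m_i, d_{i+1} = (45 - m_{i+1}^2)/d_i, a_{i+1} = floor((a_0 + m_{i+1})/d_{i+1}):
  m_1 = 1*6 - 0 = 6, d_1 = (45 - 6^2)/1 = 9/1 = 9, a_1 = floor((6 + 6)/9) = 1.
  m_2 = 9*1 - 6 = 3, d_2 = (45 - 3^2)/9 = 36/9 = 4, a_2 = floor((6 + 3)/4) = 2.
  m_3 = 4*2 - 3 = 5, d_3 = (45 - 5^2)/4 = 20/4 = 5, a_3 = floor((6 + 5)/5) = 2.
  m_4 = 5*2 - 5 = 5, d_4 = (45 - 5^2)/5 = 20/5 = 4, a_4 = floor((6 + 5)/4) = 2.
  m_5 = 4*2 - 5 = 3, d_5 = (45 - 3^2)/4 = 36/4 = 9, a_5 = floor((6 + 3)/9) = 1.
  m_6 = 9*1 - 3 = 6, d_6 = (45 - 6^2)/9 = 9/9 = 1, a_6 = floor((6 + 6)/1) = 12.
  m_7 = 1*12 - 6 = 6, d_7 = (45 - 6^2)/1 = 9/1 = 9: (m_7, d_7) = (m_1, d_1) = (6, 9), so from here the quotients repeat a_1, ..., a_6; the period length is 6.
So sqrt(45) = [6; (1, 2, 2, 2, 1, 12)] with period length k = 6.
k is even, so the fundamental solution of x^2 - 45y^2 = 1 is (p_{k-1}, q_{k-1}) = (p_5, q_5); compute convergents through index 5.
Convergents (p_i = a_i*p_{i-1} + p_{i-2}, q_i = a_i*q_{i-1} + q_{i-2} with p_{-2}=0, p_{-1}=1, q_{-2}=1, q_{-1}=0):
  i=0: a_0=6, p_0 = 6*1 + 0 = 6, q_0 = 6*0 + 1 = 1.
  i=1: a_1=1, p_1 = 1*6 + 1 = 7, q_1 = 1*1 + 0 = 1.
  i=2: a_2=2, p_2 = 2*7 + 6 = 20, q_2 = 2*1 + 1 = 3.
  i=3: a_3=2, p_3 = 2*20 + 7 = 47, q_3 = 2*3 + 1 = 7.
  i=4: a_4=2, p_4 = 2*47 + 20 = 114, q_4 = 2*7 + 3 = 17.
  i=5: a_5=1, p_5 = 1*114 + 47 = 161, q_5 = 1*17 + 7 = 24.
Check: 161^2 - 45*24^2 = 25921 - 25920 = 1, so (x, y) = (161, 24) solves the equation, and by the theorem it is the least positive solution.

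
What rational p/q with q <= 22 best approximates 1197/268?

67/15

Expand x = 1197/268 as a continued fraction with the Euclidean algorithm:
  1197 = 4*268 + 125, so a_0 = 4.
  268 = 2*125 + 18, so a_1 = 2.
  125 = 6*18 + 17, so a_2 = 6.
  18 = 1*17 + 1, so a_3 = 1.
  17 = 17*1 + 0, so a_4 = 17.
so x = [4; 2, 6, 1, 17].
Convergents (p_i = a_i*p_{i-1} + p_{i-2}, q_i = a_i*q_{i-1} + q_{i-2} with p_{-2}=0, p_{-1}=1, q_{-2}=1, q_{-1}=0), until the denominator exceeds 22:
  i=0: a_0=4, p_0 = 4*1 + 0 = 4, q_0 = 4*0 + 1 = 1.
  i=1: a_1=2, p_1 = 2*4 + 1 = 9, q_1 = 2*1 + 0 = 2.
  i=2: a_2=6, p_2 = 6*9 + 4 = 58, q_2 = 6*2 + 1 = 13.
  i=3: a_3=1, p_3 = 1*58 + 9 = 67, q_3 = 1*13 + 2 = 15.
  i=4: a_4=17, p_4 = 17*67 + 58 = 1197, q_4 = 17*15 + 13 = 268.
q_4 = 268 > 22, so the last convergent with denominator <= 22 is p_3/q_3 = 67/15.
The closest fraction with denominator <= 22 is either p_3/q_3 or the intermediate fraction (k*p_3 + p_2)/(k*q_3 + q_2) with the largest k >= 1 whose denominator stays <= 22; these approach x as k grows, and every other convergent or intermediate fraction in range is farther away.
Largest k: floor((22 - q_2)/q_3) = floor((22 - 13)/15) = 0.
Since k = 0, no intermediate fraction beyond p_3/q_3 has denominator <= 22, so the convergent 67/15 is the closest (its error is |1197*15 - 67*268|/(268*15) = 1/4020).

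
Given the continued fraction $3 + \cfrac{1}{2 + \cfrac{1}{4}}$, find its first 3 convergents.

Using the convergent recurrence p_i = a_i*p_{i-1} + p_{i-2}, q_i = a_i*q_{i-1} + q_{i-2} with p_{-2}=0, p_{-1}=1, q_{-2}=1, q_{-1}=0:
  i=0: a_0=3, p_0 = 3*1 + 0 = 3, q_0 = 3*0 + 1 = 1.
  i=1: a_1=2, p_1 = 2*3 + 1 = 7, q_1 = 2*1 + 0 = 2.
  i=2: a_2=4, p_2 = 4*7 + 3 = 31, q_2 = 4*2 + 1 = 9.

3/1, 7/2, 31/9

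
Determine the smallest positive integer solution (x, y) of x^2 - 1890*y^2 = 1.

(x, y) = (97469, 2242)

First expand sqrt(1890) as a continued fraction. With x_i = (sqrt(1890) + m_i)/d_i and (m_0, d_0) = (0, 1): a_0 = floor(sqrt(1890)) = 43, since 43^2 = 1849 <= 1890 < 1936 = 44^2.
Iterate m_{i+1} = d_i*a_i - m_i, d_{i+1} = (1890 - m_{i+1}^2)/d_i, a_{i+1} = floor((a_0 + m_{i+1})/d_{i+1}):
  m_1 = 1*43 - 0 = 43, d_1 = (1890 - 43^2)/1 = 41/1 = 41, a_1 = floor((43 + 43)/41) = 2.
  m_2 = 41*2 - 43 = 39, d_2 = (1890 - 39^2)/41 = 369/41 = 9, a_2 = floor((43 + 39)/9) = 9.
  m_3 = 9*9 - 39 = 42, d_3 = (1890 - 42^2)/9 = 126/9 = 14, a_3 = floor((43 + 42)/14) = 6.
  m_4 = 14*6 - 42 = 42, d_4 = (1890 - 42^2)/14 = 126/14 = 9, a_4 = floor((43 + 42)/9) = 9.
  m_5 = 9*9 - 42 = 39, d_5 = (1890 - 39^2)/9 = 369/9 = 41, a_5 = floor((43 + 39)/41) = 2.
  m_6 = 41*2 - 39 = 43, d_6 = (1890 - 43^2)/41 = 41/41 = 1, a_6 = floor((43 + 43)/1) = 86.
  m_7 = 1*86 - 43 = 43, d_7 = (1890 - 43^2)/1 = 41/1 = 41: (m_7, d_7) = (m_1, d_1) = (43, 41), so from here the quotients repeat a_1, ..., a_6; the period length is 6.
So sqrt(1890) = [43; (2, 9, 6, 9, 2, 86)] with period length k = 6.
k is even, so the fundamental solution of x^2 - 1890y^2 = 1 is (p_{k-1}, q_{k-1}) = (p_5, q_5); compute convergents through index 5.
Convergents (p_i = a_i*p_{i-1} + p_{i-2}, q_i = a_i*q_{i-1} + q_{i-2} with p_{-2}=0, p_{-1}=1, q_{-2}=1, q_{-1}=0):
  i=0: a_0=43, p_0 = 43*1 + 0 = 43, q_0 = 43*0 + 1 = 1.
  i=1: a_1=2, p_1 = 2*43 + 1 = 87, q_1 = 2*1 + 0 = 2.
  i=2: a_2=9, p_2 = 9*87 + 43 = 826, q_2 = 9*2 + 1 = 19.
  i=3: a_3=6, p_3 = 6*826 + 87 = 5043, q_3 = 6*19 + 2 = 116.
  i=4: a_4=9, p_4 = 9*5043 + 826 = 46213, q_4 = 9*116 + 19 = 1063.
  i=5: a_5=2, p_5 = 2*46213 + 5043 = 97469, q_5 = 2*1063 + 116 = 2242.
Check: 97469^2 - 1890*2242^2 = 9500205961 - 9500205960 = 1, so (x, y) = (97469, 2242) solves the equation, and by the theorem it is the least positive solution.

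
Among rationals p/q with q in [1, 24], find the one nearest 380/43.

53/6

Expand x = 380/43 as a continued fraction with the Euclidean algorithm:
  380 = 8*43 + 36, so a_0 = 8.
  43 = 1*36 + 7, so a_1 = 1.
  36 = 5*7 + 1, so a_2 = 5.
  7 = 7*1 + 0, so a_3 = 7.
so x = [8; 1, 5, 7].
Convergents (p_i = a_i*p_{i-1} + p_{i-2}, q_i = a_i*q_{i-1} + q_{i-2} with p_{-2}=0, p_{-1}=1, q_{-2}=1, q_{-1}=0), until the denominator exceeds 24:
  i=0: a_0=8, p_0 = 8*1 + 0 = 8, q_0 = 8*0 + 1 = 1.
  i=1: a_1=1, p_1 = 1*8 + 1 = 9, q_1 = 1*1 + 0 = 1.
  i=2: a_2=5, p_2 = 5*9 + 8 = 53, q_2 = 5*1 + 1 = 6.
  i=3: a_3=7, p_3 = 7*53 + 9 = 380, q_3 = 7*6 + 1 = 43.
q_3 = 43 > 24, so the last convergent with denominator <= 24 is p_2/q_2 = 53/6.
The closest fraction with denominator <= 24 is either p_2/q_2 or the intermediate fraction (k*p_2 + p_1)/(k*q_2 + q_1) with the largest k >= 1 whose denominator stays <= 24; these approach x as k grows, and every other convergent or intermediate fraction in range is farther away.
Largest k: floor((24 - q_1)/q_2) = floor((24 - 1)/6) = 3.
That gives (3*53 + 9)/(3*6 + 1) = 168/19.
Compare the errors: |x - 53/6| = |380*6 - 53*43|/(43*6) = 1/258, and |x - 168/19| = |380*19 - 168*43|/(43*19) = 4/817.
Cross-multiplying, 1*817 = 817 < 1032 = 4*258, so 1/258 is smaller: the convergent 53/6 is closer to x than 168/19.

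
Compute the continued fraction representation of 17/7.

Run the Euclidean algorithm on 17 and 7; the successive quotients are the partial quotients a_0, a_1, ... (each step inverts the fractional part left over by the previous one):
  17 = 2*7 + 3, so a_0 = 2.
  7 = 2*3 + 1, so a_1 = 2.
  3 = 3*1 + 0, so a_2 = 3.
The remainder reaches 0 after 3 divisions, so the expansion has 3 partial quotients, read off in order.

[2; 2, 3]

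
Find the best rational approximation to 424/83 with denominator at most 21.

46/9

Expand x = 424/83 as a continued fraction with the Euclidean algorithm:
  424 = 5*83 + 9, so a_0 = 5.
  83 = 9*9 + 2, so a_1 = 9.
  9 = 4*2 + 1, so a_2 = 4.
  2 = 2*1 + 0, so a_3 = 2.
so x = [5; 9, 4, 2].
Convergents (p_i = a_i*p_{i-1} + p_{i-2}, q_i = a_i*q_{i-1} + q_{i-2} with p_{-2}=0, p_{-1}=1, q_{-2}=1, q_{-1}=0), until the denominator exceeds 21:
  i=0: a_0=5, p_0 = 5*1 + 0 = 5, q_0 = 5*0 + 1 = 1.
  i=1: a_1=9, p_1 = 9*5 + 1 = 46, q_1 = 9*1 + 0 = 9.
  i=2: a_2=4, p_2 = 4*46 + 5 = 189, q_2 = 4*9 + 1 = 37.
q_2 = 37 > 21, so the last convergent with denominator <= 21 is p_1/q_1 = 46/9.
The closest fraction with denominator <= 21 is either p_1/q_1 or the intermediate fraction (k*p_1 + p_0)/(k*q_1 + q_0) with the largest k >= 1 whose denominator stays <= 21; these approach x as k grows, and every other convergent or intermediate fraction in range is farther away.
Largest k: floor((21 - q_0)/q_1) = floor((21 - 1)/9) = 2.
That gives (2*46 + 5)/(2*9 + 1) = 97/19.
Compare the errors: |x - 46/9| = |424*9 - 46*83|/(83*9) = 2/747, and |x - 97/19| = |424*19 - 97*83|/(83*19) = 5/1577.
Cross-multiplying, 2*1577 = 3154 < 3735 = 5*747, so 2/747 is smaller: the convergent 46/9 is closer to x than 97/19.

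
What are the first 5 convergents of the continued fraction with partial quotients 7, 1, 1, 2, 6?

Using the convergent recurrence p_i = a_i*p_{i-1} + p_{i-2}, q_i = a_i*q_{i-1} + q_{i-2} with p_{-2}=0, p_{-1}=1, q_{-2}=1, q_{-1}=0:
  i=0: a_0=7, p_0 = 7*1 + 0 = 7, q_0 = 7*0 + 1 = 1.
  i=1: a_1=1, p_1 = 1*7 + 1 = 8, q_1 = 1*1 + 0 = 1.
  i=2: a_2=1, p_2 = 1*8 + 7 = 15, q_2 = 1*1 + 1 = 2.
  i=3: a_3=2, p_3 = 2*15 + 8 = 38, q_3 = 2*2 + 1 = 5.
  i=4: a_4=6, p_4 = 6*38 + 15 = 243, q_4 = 6*5 + 2 = 32.

7/1, 8/1, 15/2, 38/5, 243/32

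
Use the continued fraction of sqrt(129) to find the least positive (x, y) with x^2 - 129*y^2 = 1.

(x, y) = (16855, 1484)

First expand sqrt(129) as a continued fraction. With x_i = (sqrt(129) + m_i)/d_i and (m_0, d_0) = (0, 1): a_0 = floor(sqrt(129)) = 11, since 11^2 = 121 <= 129 < 144 = 12^2.
Iterate m_{i+1} = d_i*a_i - m_i, d_{i+1} = (129 - m_{i+1}^2)/d_i, a_{i+1} = floor((a_0 + m_{i+1})/d_{i+1}):
  m_1 = 1*11 - 0 = 11, d_1 = (129 - 11^2)/1 = 8/1 = 8, a_1 = floor((11 + 11)/8) = 2.
  m_2 = 8*2 - 11 = 5, d_2 = (129 - 5^2)/8 = 104/8 = 13, a_2 = floor((11 + 5)/13) = 1.
  m_3 = 13*1 - 5 = 8, d_3 = (129 - 8^2)/13 = 65/13 = 5, a_3 = floor((11 + 8)/5) = 3.
  m_4 = 5*3 - 8 = 7, d_4 = (129 - 7^2)/5 = 80/5 = 16, a_4 = floor((11 + 7)/16) = 1.
  m_5 = 16*1 - 7 = 9, d_5 = (129 - 9^2)/16 = 48/16 = 3, a_5 = floor((11 + 9)/3) = 6.
  m_6 = 3*6 - 9 = 9, d_6 = (129 - 9^2)/3 = 48/3 = 16, a_6 = floor((11 + 9)/16) = 1.
  m_7 = 16*1 - 9 = 7, d_7 = (129 - 7^2)/16 = 80/16 = 5, a_7 = floor((11 + 7)/5) = 3.
  m_8 = 5*3 - 7 = 8, d_8 = (129 - 8^2)/5 = 65/5 = 13, a_8 = floor((11 + 8)/13) = 1.
  m_9 = 13*1 - 8 = 5, d_9 = (129 - 5^2)/13 = 104/13 = 8, a_9 = floor((11 + 5)/8) = 2.
  m_10 = 8*2 - 5 = 11, d_10 = (129 - 11^2)/8 = 8/8 = 1, a_10 = floor((11 + 11)/1) = 22.
  m_11 = 1*22 - 11 = 11, d_11 = (129 - 11^2)/1 = 8/1 = 8: (m_11, d_11) = (m_1, d_1) = (11, 8), so from here the quotients repeat a_1, ..., a_10; the period length is 10.
So sqrt(129) = [11; (2, 1, 3, 1, 6, 1, 3, 1, 2, 22)] with period length k = 10.
k is even, so the fundamental solution of x^2 - 129y^2 = 1 is (p_{k-1}, q_{k-1}) = (p_9, q_9); compute convergents through index 9.
Convergents (p_i = a_i*p_{i-1} + p_{i-2}, q_i = a_i*q_{i-1} + q_{i-2} with p_{-2}=0, p_{-1}=1, q_{-2}=1, q_{-1}=0):
  i=0: a_0=11, p_0 = 11*1 + 0 = 11, q_0 = 11*0 + 1 = 1.
  i=1: a_1=2, p_1 = 2*11 + 1 = 23, q_1 = 2*1 + 0 = 2.
  i=2: a_2=1, p_2 = 1*23 + 11 = 34, q_2 = 1*2 + 1 = 3.
  i=3: a_3=3, p_3 = 3*34 + 23 = 125, q_3 = 3*3 + 2 = 11.
  i=4: a_4=1, p_4 = 1*125 + 34 = 159, q_4 = 1*11 + 3 = 14.
  i=5: a_5=6, p_5 = 6*159 + 125 = 1079, q_5 = 6*14 + 11 = 95.
  i=6: a_6=1, p_6 = 1*1079 + 159 = 1238, q_6 = 1*95 + 14 = 109.
  i=7: a_7=3, p_7 = 3*1238 + 1079 = 4793, q_7 = 3*109 + 95 = 422.
  i=8: a_8=1, p_8 = 1*4793 + 1238 = 6031, q_8 = 1*422 + 109 = 531.
  i=9: a_9=2, p_9 = 2*6031 + 4793 = 16855, q_9 = 2*531 + 422 = 1484.
Check: 16855^2 - 129*1484^2 = 284091025 - 284091024 = 1, so (x, y) = (16855, 1484) solves the equation, and by the theorem it is the least positive solution.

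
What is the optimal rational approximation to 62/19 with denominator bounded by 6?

Expand x = 62/19 as a continued fraction with the Euclidean algorithm:
  62 = 3*19 + 5, so a_0 = 3.
  19 = 3*5 + 4, so a_1 = 3.
  5 = 1*4 + 1, so a_2 = 1.
  4 = 4*1 + 0, so a_3 = 4.
so x = [3; 3, 1, 4].
Convergents (p_i = a_i*p_{i-1} + p_{i-2}, q_i = a_i*q_{i-1} + q_{i-2} with p_{-2}=0, p_{-1}=1, q_{-2}=1, q_{-1}=0), until the denominator exceeds 6:
  i=0: a_0=3, p_0 = 3*1 + 0 = 3, q_0 = 3*0 + 1 = 1.
  i=1: a_1=3, p_1 = 3*3 + 1 = 10, q_1 = 3*1 + 0 = 3.
  i=2: a_2=1, p_2 = 1*10 + 3 = 13, q_2 = 1*3 + 1 = 4.
  i=3: a_3=4, p_3 = 4*13 + 10 = 62, q_3 = 4*4 + 3 = 19.
q_3 = 19 > 6, so the last convergent with denominator <= 6 is p_2/q_2 = 13/4.
The closest fraction with denominator <= 6 is either p_2/q_2 or the intermediate fraction (k*p_2 + p_1)/(k*q_2 + q_1) with the largest k >= 1 whose denominator stays <= 6; these approach x as k grows, and every other convergent or intermediate fraction in range is farther away.
Largest k: floor((6 - q_1)/q_2) = floor((6 - 3)/4) = 0.
Since k = 0, no intermediate fraction beyond p_2/q_2 has denominator <= 6, so the convergent 13/4 is the closest (its error is |62*4 - 13*19|/(19*4) = 1/76).

13/4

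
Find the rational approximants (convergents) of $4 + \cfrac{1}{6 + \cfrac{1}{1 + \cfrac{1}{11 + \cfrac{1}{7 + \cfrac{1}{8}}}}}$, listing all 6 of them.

Using the convergent recurrence p_i = a_i*p_{i-1} + p_{i-2}, q_i = a_i*q_{i-1} + q_{i-2} with p_{-2}=0, p_{-1}=1, q_{-2}=1, q_{-1}=0:
  i=0: a_0=4, p_0 = 4*1 + 0 = 4, q_0 = 4*0 + 1 = 1.
  i=1: a_1=6, p_1 = 6*4 + 1 = 25, q_1 = 6*1 + 0 = 6.
  i=2: a_2=1, p_2 = 1*25 + 4 = 29, q_2 = 1*6 + 1 = 7.
  i=3: a_3=11, p_3 = 11*29 + 25 = 344, q_3 = 11*7 + 6 = 83.
  i=4: a_4=7, p_4 = 7*344 + 29 = 2437, q_4 = 7*83 + 7 = 588.
  i=5: a_5=8, p_5 = 8*2437 + 344 = 19840, q_5 = 8*588 + 83 = 4787.

4/1, 25/6, 29/7, 344/83, 2437/588, 19840/4787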